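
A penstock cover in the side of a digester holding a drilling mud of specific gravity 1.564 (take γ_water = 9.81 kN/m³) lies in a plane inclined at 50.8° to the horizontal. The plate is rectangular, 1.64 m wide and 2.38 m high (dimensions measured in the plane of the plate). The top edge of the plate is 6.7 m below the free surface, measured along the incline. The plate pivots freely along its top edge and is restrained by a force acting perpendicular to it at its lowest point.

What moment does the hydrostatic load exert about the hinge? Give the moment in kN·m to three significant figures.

γ = 1.564 × 9.81 = 15.34284 kN/m³.
Let θ = 50.8° be the plate's angle to the horizontal; measure y along the incline from where the plane meets the free surface. Vertical depth h = y·sinθ with sinθ = 0.774944.
The centroid lies 2.38/2 = 1.19 m below the top edge, so y_c = 6.7 + 1.19 = 7.89 m and h_c = 7.89 × 0.774944 = 6.11431 m.
A = 1.64 × 2.38 = 3.9032 m².
Resultant F = γ·h_c·A = 15.34284 × 6.11431 × 3.9032 = 366.163 kN.
I_c = b·h³/12 = 1.64 × 2.38³/12 = 1.84244 m⁴.
Centre of pressure: y_p = y_c + I_c/(y_c·A) = 7.89 + 1.84244/(7.89 × 3.9032) = 7.89 + 0.0598268 = 7.94983 m along the plane.
The resultant acts 1.19 + 0.0598268 = 1.24983 m (along the plate) below the hinge at the top edge, so the moment about the hinge is M = F × 1.24983 = 366.163 × 1.24983 = 457.642 kN·m.

M ≈ 458 kN·m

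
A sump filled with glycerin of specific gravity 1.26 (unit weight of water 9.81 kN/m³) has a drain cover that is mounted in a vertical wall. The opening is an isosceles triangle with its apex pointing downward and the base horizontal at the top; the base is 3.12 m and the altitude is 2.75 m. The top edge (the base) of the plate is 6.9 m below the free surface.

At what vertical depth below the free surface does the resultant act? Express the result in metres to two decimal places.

γ = 1.26 × 9.81 = 12.3606 kN/m³.
With the apex down, the centroid sits h/3 = 2.75/3 = 0.916667 m below the base (the top edge), so the centroid depth is h_c = 6.9 + 0.916667 = 7.81667 m.
A = ½ × 3.12 × 2.75 = 4.29 m².
Resultant F = γ·h_c·A = 12.3606 × 7.81667 × 4.29 = 414.494 kN.
I_c = b·h³/36 = 3.12 × 2.75³/36 = 1.8024 m⁴.
Centre of pressure: y_p = y_c + I_c/(y_c·A) = 7.81667 + 1.8024/(7.81667 × 4.29) = 7.81667 + 0.0537492 = 7.87042 m along the plane.

h_p = 7.87 m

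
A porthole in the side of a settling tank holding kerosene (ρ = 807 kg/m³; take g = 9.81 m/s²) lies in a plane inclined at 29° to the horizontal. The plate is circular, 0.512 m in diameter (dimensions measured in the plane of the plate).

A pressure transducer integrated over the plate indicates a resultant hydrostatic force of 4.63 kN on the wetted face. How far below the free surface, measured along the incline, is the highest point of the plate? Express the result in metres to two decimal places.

γ = ρg = 807 × 9.81 / 1000 = 7.91667 kN/m³.
A = π(0.256)² = 0.205887 m².
From F = γ·h_c·A, the centroid depth is h_c = 4.63/(7.91667 × 0.205887) = 2.8406 m.
Let θ = 29° be the plate's angle to the horizontal; measure y along the incline from where the plane meets the free surface. Vertical depth h = y·sinθ with sinθ = 0.484810.
Along the incline, y_c = h_c/sinθ = 2.8406/0.484810 = 5.8592 m.
The centroid is at the centre, 0.256 m below the top of the plate, so the highest point sits at y_top = 5.8592 − 0.256 = 5.6032 m along the incline.

y_top ≈ 5.60 m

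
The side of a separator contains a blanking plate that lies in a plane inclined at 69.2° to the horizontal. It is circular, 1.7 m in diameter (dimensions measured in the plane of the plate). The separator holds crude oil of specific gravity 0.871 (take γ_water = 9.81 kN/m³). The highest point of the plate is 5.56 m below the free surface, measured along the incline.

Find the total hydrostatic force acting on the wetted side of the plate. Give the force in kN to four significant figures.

γ = 0.871 × 9.81 = 8.54451 kN/m³.
Let θ = 69.2° be the plate's angle to the horizontal; measure y along the incline from where the plane meets the free surface. Vertical depth h = y·sinθ with sinθ = 0.934826.
The centroid is at the centre, 0.85 m below the top of the plate, so y_c = 5.56 + 0.85 = 6.41 m and h_c = 6.41 × 0.934826 = 5.99223 m.
A = π(0.85)² = 2.2698 m².
Resultant F = γ·h_c·A = 8.54451 × 5.99223 × 2.2698 = 116.215 kN.

F ≈ 116.2 kN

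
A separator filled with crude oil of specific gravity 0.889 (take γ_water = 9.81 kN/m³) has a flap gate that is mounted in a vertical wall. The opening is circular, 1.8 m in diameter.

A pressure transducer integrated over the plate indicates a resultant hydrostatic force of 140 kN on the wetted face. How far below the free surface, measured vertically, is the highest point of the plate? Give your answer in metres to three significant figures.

d_top ≈ 5.41 m

γ = 0.889 × 9.81 = 8.72109 kN/m³.
A = π(0.9)² = 2.54469 m².
From F = γ·h_c·A, the centroid depth is h_c = 140/(8.72109 × 2.54469) = 6.30845 m.
The centroid is at the centre, 0.9 m below the top of the plate, so the highest point sits at h_top = 6.30845 − 0.9 = 5.40845 m below the surface.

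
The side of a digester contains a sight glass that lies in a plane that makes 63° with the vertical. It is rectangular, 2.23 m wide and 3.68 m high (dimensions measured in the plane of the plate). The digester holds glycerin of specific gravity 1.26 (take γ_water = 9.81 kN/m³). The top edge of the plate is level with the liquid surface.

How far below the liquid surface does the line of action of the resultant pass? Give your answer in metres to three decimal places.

γ = 1.26 × 9.81 = 12.3606 kN/m³.
The plate makes 63° with the vertical, i.e. θ = 90° − 63° = 27° to the horizontal. Measuring y along the incline from the free-surface line, vertical depth h = y·sinθ with sinθ = 0.453990.
The centroid lies 3.68/2 = 1.84 m below the top edge, so y_c = 1.84 m and h_c = 1.84 × 0.453990 = 0.835342 m.
A = 2.23 × 3.68 = 8.2064 m².
Resultant F = γ·h_c·A = 12.3606 × 0.835342 × 8.2064 = 84.7338 kN.
I_c = b·h³/12 = 2.23 × 3.68³/12 = 9.2612 m⁴.
Centre of pressure: y_p = y_c + I_c/(y_c·A) = 1.84 + 9.2612/(1.84 × 8.2064) = 1.84 + 0.613334 = 2.45333 m along the plane.
Vertically, h_p = y_p·sinθ = 2.45333 × 0.453990 = 1.11379 m.

h_p = 1.114 m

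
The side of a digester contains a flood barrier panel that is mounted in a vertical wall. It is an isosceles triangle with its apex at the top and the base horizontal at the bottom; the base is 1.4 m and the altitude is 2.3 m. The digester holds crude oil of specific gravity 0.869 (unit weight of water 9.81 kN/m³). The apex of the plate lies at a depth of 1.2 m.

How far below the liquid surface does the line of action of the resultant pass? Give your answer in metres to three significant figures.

γ = 0.869 × 9.81 = 8.52489 kN/m³.
With the apex up, the centroid sits 2h/3 = 2 × 2.3/3 = 1.53333 m below the apex, so the centroid depth is h_c = 1.2 + 1.53333 = 2.73333 m.
A = ½ × 1.4 × 2.3 = 1.61 m².
Resultant F = γ·h_c·A = 8.52489 × 2.73333 × 1.61 = 37.5152 kN.
I_c = b·h³/36 = 1.4 × 2.3³/36 = 0.473161 m⁴.
Centre of pressure: y_p = y_c + I_c/(y_c·A) = 2.73333 + 0.473161/(2.73333 × 1.61) = 2.73333 + 0.10752 = 2.84085 m along the plane.

h_p = 2.84 m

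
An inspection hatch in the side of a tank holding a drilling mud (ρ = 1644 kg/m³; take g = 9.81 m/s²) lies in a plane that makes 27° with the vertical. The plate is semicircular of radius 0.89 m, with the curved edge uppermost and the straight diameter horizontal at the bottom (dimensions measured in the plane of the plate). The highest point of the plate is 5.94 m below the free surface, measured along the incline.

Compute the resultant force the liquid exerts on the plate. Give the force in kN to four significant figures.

F ≈ 115.4 kN

γ = ρg = 1644 × 9.81 / 1000 = 16.12764 kN/m³.
The plate makes 27° with the vertical, i.e. θ = 90° − 27° = 63° to the horizontal. Measuring y along the incline from the free-surface line, vertical depth h = y·sinθ with sinθ = 0.891007.
The centroid lies 4r/(3π) = 0.377728 m above the diameter, so r − 4r/(3π) = 0.89 − 0.377728 = 0.512272 m below the topmost point, so y_c = 5.94 + 0.512272 = 6.45227 m and h_c = 6.45227 × 0.891007 = 5.74902 m.
A = πr²/2 = π × 0.89²/2 = 1.24423 m².
Resultant F = γ·h_c·A = 16.12764 × 5.74902 × 1.24423 = 115.363 kN.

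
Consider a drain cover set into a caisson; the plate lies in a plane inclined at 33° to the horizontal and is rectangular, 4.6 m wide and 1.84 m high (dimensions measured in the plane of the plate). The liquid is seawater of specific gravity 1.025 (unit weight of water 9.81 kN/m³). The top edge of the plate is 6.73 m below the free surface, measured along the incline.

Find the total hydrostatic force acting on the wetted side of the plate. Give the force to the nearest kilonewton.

γ = 1.025 × 9.81 = 10.05525 kN/m³.
Let θ = 33° be the plate's angle to the horizontal; measure y along the incline from where the plane meets the free surface. Vertical depth h = y·sinθ with sinθ = 0.544639.
The centroid lies 1.84/2 = 0.92 m below the top edge, so y_c = 6.73 + 0.92 = 7.65 m and h_c = 7.65 × 0.544639 = 4.16649 m.
A = 4.6 × 1.84 = 8.464 m².
Resultant F = γ·h_c·A = 10.05525 × 4.16649 × 8.464 = 354.6 kN.

F ≈ 355 kN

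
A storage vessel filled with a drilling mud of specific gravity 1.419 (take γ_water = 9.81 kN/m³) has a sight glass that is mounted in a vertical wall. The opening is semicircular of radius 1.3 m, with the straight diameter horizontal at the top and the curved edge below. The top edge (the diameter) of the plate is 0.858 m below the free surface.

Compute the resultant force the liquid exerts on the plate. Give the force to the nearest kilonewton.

F ≈ 52 kN

γ = 1.419 × 9.81 = 13.92039 kN/m³.
The centroid of a semicircle lies 4r/(3π) = 0.551737 m from the diameter, here below the top edge, so the centroid depth is h_c = 0.858 + 0.551737 = 1.40974 m.
A = πr²/2 = π × 1.3²/2 = 2.65465 m².
Resultant F = γ·h_c·A = 13.92039 × 1.40974 × 2.65465 = 52.0952 kN.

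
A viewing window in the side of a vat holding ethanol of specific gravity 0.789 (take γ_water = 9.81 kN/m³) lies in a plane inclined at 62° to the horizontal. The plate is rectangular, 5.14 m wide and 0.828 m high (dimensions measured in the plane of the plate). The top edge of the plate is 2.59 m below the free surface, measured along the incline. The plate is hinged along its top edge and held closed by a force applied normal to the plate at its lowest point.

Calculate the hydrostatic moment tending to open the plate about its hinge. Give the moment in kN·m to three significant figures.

M ≈ 37.8 kN·m

γ = 0.789 × 9.81 = 7.74009 kN/m³.
Let θ = 62° be the plate's angle to the horizontal; measure y along the incline from where the plane meets the free surface. Vertical depth h = y·sinθ with sinθ = 0.882948.
The centroid lies 0.828/2 = 0.414 m below the top edge, so y_c = 2.59 + 0.414 = 3.004 m and h_c = 3.004 × 0.882948 = 2.65238 m.
A = 5.14 × 0.828 = 4.25592 m².
Resultant F = γ·h_c·A = 7.74009 × 2.65238 × 4.25592 = 87.3726 kN.
I_c = b·h³/12 = 5.14 × 0.828³/12 = 0.243149 m⁴.
Centre of pressure: y_p = y_c + I_c/(y_c·A) = 3.004 + 0.243149/(3.004 × 4.25592) = 3.004 + 0.0190186 = 3.02302 m along the plane.
The resultant acts 0.414 + 0.0190186 = 0.433019 m (along the plate) below the hinge at the top edge, so the moment about the hinge is M = F × 0.433019 = 87.3726 × 0.433019 = 37.834 kN·m.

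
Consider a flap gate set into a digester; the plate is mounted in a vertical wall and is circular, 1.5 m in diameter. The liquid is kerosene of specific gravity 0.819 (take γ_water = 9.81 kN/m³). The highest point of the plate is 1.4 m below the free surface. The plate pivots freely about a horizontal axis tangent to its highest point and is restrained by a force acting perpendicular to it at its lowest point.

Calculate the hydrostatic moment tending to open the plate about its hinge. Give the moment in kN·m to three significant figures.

M ≈ 24.9 kN·m

γ = 0.819 × 9.81 = 8.03439 kN/m³.
The centroid is at the centre, 0.75 m below the top of the plate, so the centroid depth is h_c = 1.4 + 0.75 = 2.15 m.
A = π(0.75)² = 1.76715 m².
Resultant F = γ·h_c·A = 8.03439 × 2.15 × 1.76715 = 30.5256 kN.
I_c = πr⁴/4 = π × 0.75⁴/4 = 0.248505 m⁴.
Centre of pressure: y_p = y_c + I_c/(y_c·A) = 2.15 + 0.248505/(2.15 × 1.76715) = 2.15 + 0.0654069 = 2.21541 m along the plane.
The resultant acts 0.75 + 0.0654069 = 0.815407 m (along the plate) below the hinge at the top edge, so the moment about the hinge is M = F × 0.815407 = 30.5256 × 0.815407 = 24.8908 kN·m.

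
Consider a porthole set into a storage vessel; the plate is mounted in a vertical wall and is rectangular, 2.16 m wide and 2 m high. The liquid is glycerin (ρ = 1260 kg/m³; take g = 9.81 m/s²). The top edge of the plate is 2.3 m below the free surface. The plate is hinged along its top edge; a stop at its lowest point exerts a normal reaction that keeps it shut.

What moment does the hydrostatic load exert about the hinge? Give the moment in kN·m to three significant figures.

γ = ρg = 1260 × 9.81 / 1000 = 12.3606 kN/m³.
The centroid lies 2/2 = 1 m below the top edge, so the centroid depth is h_c = 2.3 + 1 = 3.3 m.
A = 2.16 × 2 = 4.32 m².
Resultant F = γ·h_c·A = 12.3606 × 3.3 × 4.32 = 176.213 kN.
I_c = b·h³/12 = 2.16 × 2³/12 = 1.44 m⁴.
Centre of pressure: y_p = y_c + I_c/(y_c·A) = 3.3 + 1.44/(3.3 × 4.32) = 3.3 + 0.10101 = 3.40101 m along the plane.
The resultant acts 1 + 0.10101 = 1.10101 m (along the plate) below the hinge at the top edge, so the moment about the hinge is M = F × 1.10101 = 176.213 × 1.10101 = 194.012 kN·m.

M ≈ 194 kN·m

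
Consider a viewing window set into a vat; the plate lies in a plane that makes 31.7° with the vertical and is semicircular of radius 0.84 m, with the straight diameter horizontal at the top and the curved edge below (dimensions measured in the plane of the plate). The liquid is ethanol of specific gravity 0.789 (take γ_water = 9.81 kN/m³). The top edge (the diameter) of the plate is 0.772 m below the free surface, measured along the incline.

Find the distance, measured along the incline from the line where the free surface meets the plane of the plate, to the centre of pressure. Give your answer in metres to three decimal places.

y_p = 1.172 m

γ = 0.789 × 9.81 = 7.74009 kN/m³.
The plate makes 31.7° with the vertical, i.e. θ = 90° − 31.7° = 58.3° to the horizontal. Measuring y along the incline from the free-surface line, vertical depth h = y·sinθ with sinθ = 0.850811.
The centroid of a semicircle lies 4r/(3π) = 0.356507 m from the diameter, here below the top edge, so y_c = 0.772 + 0.356507 = 1.12851 m and h_c = 1.12851 × 0.850811 = 0.960149 m.
A = πr²/2 = π × 0.84²/2 = 1.10835 m².
Resultant F = γ·h_c·A = 7.74009 × 0.960149 × 1.10835 = 8.23686 kN.
I_c = (π/8 − 8/(9π))·r⁴ = 0.109757 × 0.84⁴ = 0.0546449 m⁴.
Centre of pressure: y_p = y_c + I_c/(y_c·A) = 1.12851 + 0.0546449/(1.12851 × 1.10835) = 1.12851 + 0.0436885 = 1.1722 m along the plane.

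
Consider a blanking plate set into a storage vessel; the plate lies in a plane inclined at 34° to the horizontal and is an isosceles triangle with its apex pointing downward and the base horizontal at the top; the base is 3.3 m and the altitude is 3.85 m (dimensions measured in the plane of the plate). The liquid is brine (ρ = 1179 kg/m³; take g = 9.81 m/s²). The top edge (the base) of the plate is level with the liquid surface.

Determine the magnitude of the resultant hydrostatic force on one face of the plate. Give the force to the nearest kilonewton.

γ = ρg = 1179 × 9.81 / 1000 = 11.56599 kN/m³.
Let θ = 34° be the plate's angle to the horizontal; measure y along the incline from where the plane meets the free surface. Vertical depth h = y·sinθ with sinθ = 0.559193.
With the apex down, the centroid sits h/3 = 3.85/3 = 1.28333 m below the base (the top edge), so y_c = 1.28333 m and h_c = 1.28333 × 0.559193 = 0.717629 m.
A = ½ × 3.3 × 3.85 = 6.3525 m².
Resultant F = γ·h_c·A = 11.56599 × 0.717629 × 6.3525 = 52.7263 kN.

F ≈ 53 kN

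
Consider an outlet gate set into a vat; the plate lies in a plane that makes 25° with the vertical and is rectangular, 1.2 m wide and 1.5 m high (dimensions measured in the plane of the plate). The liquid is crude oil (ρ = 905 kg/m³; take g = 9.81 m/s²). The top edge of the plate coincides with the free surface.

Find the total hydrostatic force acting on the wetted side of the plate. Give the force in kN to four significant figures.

γ = ρg = 905 × 9.81 / 1000 = 8.87805 kN/m³.
The plate makes 25° with the vertical, i.e. θ = 90° − 25° = 65° to the horizontal. Measuring y along the incline from the free-surface line, vertical depth h = y·sinθ with sinθ = 0.906308.
The centroid lies 1.5/2 = 0.75 m below the top edge, so y_c = 0.75 m and h_c = 0.75 × 0.906308 = 0.679731 m.
A = 1.2 × 1.5 = 1.8 m².
Resultant F = γ·h_c·A = 8.87805 × 0.679731 × 1.8 = 10.8624 kN.

F ≈ 10.86 kN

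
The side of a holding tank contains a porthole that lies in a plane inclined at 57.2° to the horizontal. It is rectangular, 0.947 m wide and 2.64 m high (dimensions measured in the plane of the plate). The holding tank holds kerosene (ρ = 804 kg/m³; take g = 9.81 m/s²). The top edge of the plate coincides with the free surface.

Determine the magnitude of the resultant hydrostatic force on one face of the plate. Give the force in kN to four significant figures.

γ = ρg = 804 × 9.81 / 1000 = 7.88724 kN/m³.
Let θ = 57.2° be the plate's angle to the horizontal; measure y along the incline from where the plane meets the free surface. Vertical depth h = y·sinθ with sinθ = 0.840567.
The centroid lies 2.64/2 = 1.32 m below the top edge, so y_c = 1.32 m and h_c = 1.32 × 0.840567 = 1.10955 m.
A = 0.947 × 2.64 = 2.50008 m².
Resultant F = γ·h_c·A = 7.88724 × 1.10955 × 2.50008 = 21.8789 kN.

F ≈ 21.88 kN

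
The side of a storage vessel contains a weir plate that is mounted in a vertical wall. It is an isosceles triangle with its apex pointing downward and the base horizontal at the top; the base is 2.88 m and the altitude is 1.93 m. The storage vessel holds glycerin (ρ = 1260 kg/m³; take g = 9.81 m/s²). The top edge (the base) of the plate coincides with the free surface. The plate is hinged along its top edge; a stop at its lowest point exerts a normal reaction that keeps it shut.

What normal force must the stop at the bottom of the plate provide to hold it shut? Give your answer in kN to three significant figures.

P ≈ 11.1 kN

γ = ρg = 1260 × 9.81 / 1000 = 12.3606 kN/m³.
With the apex down, the centroid sits h/3 = 1.93/3 = 0.643333 m below the base (the top edge), so the centroid depth is h_c = 0.643333 m.
A = ½ × 2.88 × 1.93 = 2.7792 m².
Resultant F = γ·h_c·A = 12.3606 × 0.643333 × 2.7792 = 22.1001 kN.
I_c = b·h³/36 = 2.88 × 1.93³/36 = 0.575125 m⁴.
Centre of pressure: y_p = y_c + I_c/(y_c·A) = 0.643333 + 0.575125/(0.643333 × 2.7792) = 0.643333 + 0.321667 = 0.965 m along the plane.
The resultant acts 0.643333 + 0.321667 = 0.965 m (along the plate) below the hinge at the top edge, so the moment about the hinge is M = F × 0.965 = 22.1001 × 0.965 = 21.3266 kN·m.
A normal force at the bottom, 1.93 m from the hinge, must supply this moment: P = 21.3266/1.93 = 11.0501 kN.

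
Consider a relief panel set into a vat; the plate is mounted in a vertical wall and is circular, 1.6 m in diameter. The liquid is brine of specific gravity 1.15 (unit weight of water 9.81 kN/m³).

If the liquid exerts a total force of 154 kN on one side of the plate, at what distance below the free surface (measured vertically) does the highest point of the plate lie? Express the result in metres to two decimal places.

d_top ≈ 5.99 m

γ = 1.15 × 9.81 = 11.2815 kN/m³.
A = π(0.8)² = 2.01062 m².
From F = γ·h_c·A, the centroid depth is h_c = 154/(11.2815 × 2.01062) = 6.78928 m.
The centroid is at the centre, 0.8 m below the top of the plate, so the highest point sits at h_top = 6.78928 − 0.8 = 5.98928 m below the surface.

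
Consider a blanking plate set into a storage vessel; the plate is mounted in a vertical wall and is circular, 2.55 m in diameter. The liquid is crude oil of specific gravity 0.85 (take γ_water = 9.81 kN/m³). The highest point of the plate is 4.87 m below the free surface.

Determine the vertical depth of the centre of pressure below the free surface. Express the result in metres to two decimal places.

h_p = 6.21 m

γ = 0.85 × 9.81 = 8.3385 kN/m³.
The centroid is at the centre, 1.275 m below the top of the plate, so the centroid depth is h_c = 4.87 + 1.275 = 6.145 m.
A = π(1.275)² = 5.10705 m².
Resultant F = γ·h_c·A = 8.3385 × 6.145 × 5.10705 = 261.686 kN.
I_c = πr⁴/4 = π × 1.275⁴/4 = 2.07554 m⁴.
Centre of pressure: y_p = y_c + I_c/(y_c·A) = 6.145 + 2.07554/(6.145 × 5.10705) = 6.145 + 0.0661362 = 6.21114 m along the plane.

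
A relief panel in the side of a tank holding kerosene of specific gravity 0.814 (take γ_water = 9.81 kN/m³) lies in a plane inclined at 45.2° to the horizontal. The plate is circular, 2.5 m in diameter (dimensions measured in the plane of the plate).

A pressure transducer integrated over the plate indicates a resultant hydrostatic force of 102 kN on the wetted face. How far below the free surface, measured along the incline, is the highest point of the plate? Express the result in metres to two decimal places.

γ = 0.814 × 9.81 = 7.98534 kN/m³.
A = π(1.25)² = 4.90874 m².
From F = γ·h_c·A, the centroid depth is h_c = 102/(7.98534 × 4.90874) = 2.60218 m.
Let θ = 45.2° be the plate's angle to the horizontal; measure y along the incline from where the plane meets the free surface. Vertical depth h = y·sinθ with sinθ = 0.709571.
Along the incline, y_c = h_c/sinθ = 2.60218/0.709571 = 3.66726 m.
The centroid is at the centre, 1.25 m below the top of the plate, so the highest point sits at y_top = 3.66726 − 1.25 = 2.41726 m along the incline.

y_top ≈ 2.42 m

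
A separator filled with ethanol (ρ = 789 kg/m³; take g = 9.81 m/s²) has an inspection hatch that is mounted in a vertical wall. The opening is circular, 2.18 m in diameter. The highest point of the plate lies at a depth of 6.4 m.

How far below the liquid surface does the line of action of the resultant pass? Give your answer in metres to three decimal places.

γ = ρg = 789 × 9.81 / 1000 = 7.74009 kN/m³.
The centroid is at the centre, 1.09 m below the top of the plate, so the centroid depth is h_c = 6.4 + 1.09 = 7.49 m.
A = π(1.09)² = 3.73253 m².
Resultant F = γ·h_c·A = 7.74009 × 7.49 × 3.73253 = 216.387 kN.
I_c = πr⁴/4 = π × 1.09⁴/4 = 1.10865 m⁴.
Centre of pressure: y_p = y_c + I_c/(y_c·A) = 7.49 + 1.10865/(7.49 × 3.73253) = 7.49 + 0.039656 = 7.52966 m along the plane.

h_p = 7.530 m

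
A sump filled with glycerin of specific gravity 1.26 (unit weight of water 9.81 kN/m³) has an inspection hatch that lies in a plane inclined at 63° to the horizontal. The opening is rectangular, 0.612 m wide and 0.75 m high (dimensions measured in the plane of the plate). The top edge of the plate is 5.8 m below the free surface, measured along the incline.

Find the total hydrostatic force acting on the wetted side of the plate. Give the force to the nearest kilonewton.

F ≈ 31 kN

γ = 1.26 × 9.81 = 12.3606 kN/m³.
Let θ = 63° be the plate's angle to the horizontal; measure y along the incline from where the plane meets the free surface. Vertical depth h = y·sinθ with sinθ = 0.891007.
The centroid lies 0.75/2 = 0.375 m below the top edge, so y_c = 5.8 + 0.375 = 6.175 m and h_c = 6.175 × 0.891007 = 5.50197 m.
A = 0.612 × 0.75 = 0.459 m².
Resultant F = γ·h_c·A = 12.3606 × 5.50197 × 0.459 = 31.2155 kN.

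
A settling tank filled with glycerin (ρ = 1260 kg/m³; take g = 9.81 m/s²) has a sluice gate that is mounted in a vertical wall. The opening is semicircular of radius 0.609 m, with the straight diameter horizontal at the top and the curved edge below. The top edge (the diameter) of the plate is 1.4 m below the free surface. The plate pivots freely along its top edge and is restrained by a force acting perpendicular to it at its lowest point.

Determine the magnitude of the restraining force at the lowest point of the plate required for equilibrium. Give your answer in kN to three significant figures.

γ = ρg = 1260 × 9.81 / 1000 = 12.3606 kN/m³.
The centroid of a semicircle lies 4r/(3π) = 0.258468 m from the diameter, here below the top edge, so the centroid depth is h_c = 1.4 + 0.258468 = 1.65847 m.
A = πr²/2 = π × 0.609²/2 = 0.582579 m².
Resultant F = γ·h_c·A = 12.3606 × 1.65847 × 0.582579 = 11.9427 kN.
I_c = (π/8 − 8/(9π))·r⁴ = 0.109757 × 0.609⁴ = 0.0150974 m⁴.
Centre of pressure: y_p = y_c + I_c/(y_c·A) = 1.65847 + 0.0150974/(1.65847 × 0.582579) = 1.65847 + 0.0156257 = 1.6741 m along the plane.
The resultant acts 0.258468 + 0.0156257 = 0.274094 m (along the plate) below the hinge at the top edge, so the moment about the hinge is M = F × 0.274094 = 11.9427 × 0.274094 = 3.27342 kN·m.
A normal force at the bottom, 0.609 m from the hinge, must supply this moment: P = 3.27342/0.609 = 5.37507 kN.

P ≈ 5.38 kN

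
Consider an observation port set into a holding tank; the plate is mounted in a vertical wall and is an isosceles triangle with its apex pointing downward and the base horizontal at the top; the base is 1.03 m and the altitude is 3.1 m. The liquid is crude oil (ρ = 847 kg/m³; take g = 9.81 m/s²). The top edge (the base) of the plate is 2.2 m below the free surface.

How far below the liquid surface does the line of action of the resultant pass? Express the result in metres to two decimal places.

h_p = 3.40 m

γ = ρg = 847 × 9.81 / 1000 = 8.30907 kN/m³.
With the apex down, the centroid sits h/3 = 3.1/3 = 1.03333 m below the base (the top edge), so the centroid depth is h_c = 2.2 + 1.03333 = 3.23333 m.
A = ½ × 1.03 × 3.1 = 1.5965 m².
Resultant F = γ·h_c·A = 8.30907 × 3.23333 × 1.5965 = 42.8915 kN.
I_c = b·h³/36 = 1.03 × 3.1³/36 = 0.852354 m⁴.
Centre of pressure: y_p = y_c + I_c/(y_c·A) = 3.23333 + 0.852354/(3.23333 × 1.5965) = 3.23333 + 0.165121 = 3.39845 m along the plane.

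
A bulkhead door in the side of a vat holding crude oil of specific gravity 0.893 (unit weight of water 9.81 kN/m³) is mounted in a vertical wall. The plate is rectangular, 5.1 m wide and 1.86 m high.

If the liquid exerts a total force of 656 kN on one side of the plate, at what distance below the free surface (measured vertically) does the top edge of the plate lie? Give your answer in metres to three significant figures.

γ = 0.893 × 9.81 = 8.76033 kN/m³.
A = 5.1 × 1.86 = 9.486 m².
From F = γ·h_c·A, the centroid depth is h_c = 656/(8.76033 × 9.486) = 7.89406 m.
The centroid lies 1.86/2 = 0.93 m below the top edge, so the top edge sits at h_top = 7.89406 − 0.93 = 6.96406 m below the surface.

d_top ≈ 6.96 m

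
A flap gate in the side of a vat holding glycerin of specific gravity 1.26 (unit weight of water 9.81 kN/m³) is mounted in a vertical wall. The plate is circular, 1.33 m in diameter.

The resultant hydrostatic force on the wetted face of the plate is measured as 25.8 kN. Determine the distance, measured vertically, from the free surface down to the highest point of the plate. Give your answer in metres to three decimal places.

d_top ≈ 0.837 m

γ = 1.26 × 9.81 = 12.3606 kN/m³.
A = π(0.665)² = 1.38929 m².
From F = γ·h_c·A, the centroid depth is h_c = 25.8/(12.3606 × 1.38929) = 1.50241 m.
The centroid is at the centre, 0.665 m below the top of the plate, so the highest point sits at h_top = 1.50241 − 0.665 = 0.83741 m below the surface.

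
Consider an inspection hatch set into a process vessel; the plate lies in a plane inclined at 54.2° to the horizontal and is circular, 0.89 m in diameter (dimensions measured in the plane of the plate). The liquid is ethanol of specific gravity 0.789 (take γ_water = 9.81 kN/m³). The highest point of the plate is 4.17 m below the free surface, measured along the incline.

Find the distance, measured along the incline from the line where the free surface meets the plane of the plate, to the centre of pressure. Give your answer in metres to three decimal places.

γ = 0.789 × 9.81 = 7.74009 kN/m³.
Let θ = 54.2° be the plate's angle to the horizontal; measure y along the incline from where the plane meets the free surface. Vertical depth h = y·sinθ with sinθ = 0.811064.
The centroid is at the centre, 0.445 m below the top of the plate, so y_c = 4.17 + 0.445 = 4.615 m and h_c = 4.615 × 0.811064 = 3.74306 m.
A = π(0.445)² = 0.622114 m².
Resultant F = γ·h_c·A = 7.74009 × 3.74306 × 0.622114 = 18.0237 kN.
I_c = πr⁴/4 = π × 0.445⁴/4 = 0.0307985 m⁴.
Centre of pressure: y_p = y_c + I_c/(y_c·A) = 4.615 + 0.0307985/(4.615 × 0.622114) = 4.615 + 0.0107272 = 4.62573 m along the plane.

y_p = 4.626 m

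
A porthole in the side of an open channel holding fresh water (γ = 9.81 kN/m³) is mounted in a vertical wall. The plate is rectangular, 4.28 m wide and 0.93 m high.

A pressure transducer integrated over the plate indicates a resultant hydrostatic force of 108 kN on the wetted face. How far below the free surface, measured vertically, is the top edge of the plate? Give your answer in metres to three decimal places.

d_top ≈ 2.301 m

γ = 9.81 kN/m³.
A = 4.28 × 0.93 = 3.9804 m².
From F = γ·h_c·A, the centroid depth is h_c = 108/(9.81 × 3.9804) = 2.76585 m.
The centroid lies 0.93/2 = 0.465 m below the top edge, so the top edge sits at h_top = 2.76585 − 0.465 = 2.30085 m below the surface.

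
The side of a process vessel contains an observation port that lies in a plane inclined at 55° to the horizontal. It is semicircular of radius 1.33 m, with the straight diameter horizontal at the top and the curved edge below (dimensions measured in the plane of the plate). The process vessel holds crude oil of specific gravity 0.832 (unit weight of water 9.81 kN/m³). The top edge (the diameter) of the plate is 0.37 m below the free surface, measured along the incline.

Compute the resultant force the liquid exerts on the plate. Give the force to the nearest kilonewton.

γ = 0.832 × 9.81 = 8.16192 kN/m³.
Let θ = 55° be the plate's angle to the horizontal; measure y along the incline from where the plane meets the free surface. Vertical depth h = y·sinθ with sinθ = 0.819152.
The centroid of a semicircle lies 4r/(3π) = 0.56447 m from the diameter, here below the top edge, so y_c = 0.37 + 0.56447 = 0.93447 m and h_c = 0.93447 × 0.819152 = 0.765473 m.
A = πr²/2 = π × 1.33²/2 = 2.77858 m².
Resultant F = γ·h_c·A = 8.16192 × 0.765473 × 2.77858 = 17.3598 kN.

F ≈ 17 kN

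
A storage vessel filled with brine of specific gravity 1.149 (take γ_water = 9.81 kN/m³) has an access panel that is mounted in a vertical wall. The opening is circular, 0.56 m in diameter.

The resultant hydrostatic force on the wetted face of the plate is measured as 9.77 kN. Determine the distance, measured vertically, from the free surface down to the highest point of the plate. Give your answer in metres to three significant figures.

γ = 1.149 × 9.81 = 11.27169 kN/m³.
A = π(0.28)² = 0.246301 m².
From F = γ·h_c·A, the centroid depth is h_c = 9.77/(11.27169 × 0.246301) = 3.51916 m.
The centroid is at the centre, 0.28 m below the top of the plate, so the highest point sits at h_top = 3.51916 − 0.28 = 3.23916 m below the surface.

d_top ≈ 3.24 m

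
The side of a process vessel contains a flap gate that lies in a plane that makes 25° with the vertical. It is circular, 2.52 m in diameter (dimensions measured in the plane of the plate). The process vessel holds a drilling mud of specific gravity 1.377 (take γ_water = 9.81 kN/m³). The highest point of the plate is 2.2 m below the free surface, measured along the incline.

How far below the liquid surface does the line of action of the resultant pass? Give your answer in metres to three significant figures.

h_p = 3.24 m

γ = 1.377 × 9.81 = 13.50837 kN/m³.
The plate makes 25° with the vertical, i.e. θ = 90° − 25° = 65° to the horizontal. Measuring y along the incline from the free-surface line, vertical depth h = y·sinθ with sinθ = 0.906308.
The centroid is at the centre, 1.26 m below the top of the plate, so y_c = 2.2 + 1.26 = 3.46 m and h_c = 3.46 × 0.906308 = 3.13583 m.
A = π(1.26)² = 4.98759 m².
Resultant F = γ·h_c·A = 13.50837 × 3.13583 × 4.98759 = 211.274 kN.
I_c = πr⁴/4 = π × 1.26⁴/4 = 1.97958 m⁴.
Centre of pressure: y_p = y_c + I_c/(y_c·A) = 3.46 + 1.97958/(3.46 × 4.98759) = 3.46 + 0.114711 = 3.57471 m along the plane.
Vertically, h_p = y_p·sinθ = 3.57471 × 0.906308 = 3.23979 m.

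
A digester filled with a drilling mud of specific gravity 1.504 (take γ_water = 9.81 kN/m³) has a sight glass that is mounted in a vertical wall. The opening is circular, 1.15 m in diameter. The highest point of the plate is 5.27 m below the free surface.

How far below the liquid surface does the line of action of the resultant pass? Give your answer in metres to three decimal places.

h_p = 5.859 m

γ = 1.504 × 9.81 = 14.75424 kN/m³.
The centroid is at the centre, 0.575 m below the top of the plate, so the centroid depth is h_c = 5.27 + 0.575 = 5.845 m.
A = π(0.575)² = 1.03869 m².
Resultant F = γ·h_c·A = 14.75424 × 5.845 × 1.03869 = 89.5751 kN.
I_c = πr⁴/4 = π × 0.575⁴/4 = 0.0858541 m⁴.
Centre of pressure: y_p = y_c + I_c/(y_c·A) = 5.845 + 0.0858541/(5.845 × 1.03869) = 5.845 + 0.0141413 = 5.85914 m along the plane.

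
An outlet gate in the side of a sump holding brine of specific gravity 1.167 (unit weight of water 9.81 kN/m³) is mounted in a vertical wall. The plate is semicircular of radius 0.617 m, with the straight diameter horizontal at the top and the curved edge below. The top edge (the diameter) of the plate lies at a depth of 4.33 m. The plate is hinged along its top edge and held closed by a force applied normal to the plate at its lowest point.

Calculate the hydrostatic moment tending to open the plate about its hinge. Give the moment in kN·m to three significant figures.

γ = 1.167 × 9.81 = 11.44827 kN/m³.
The centroid of a semicircle lies 4r/(3π) = 0.261863 m from the diameter, here below the top edge, so the centroid depth is h_c = 4.33 + 0.261863 = 4.59186 m.
A = πr²/2 = π × 0.617²/2 = 0.597985 m².
Resultant F = γ·h_c·A = 11.44827 × 4.59186 × 0.597985 = 31.4354 kN.
I_c = (π/8 − 8/(9π))·r⁴ = 0.109757 × 0.617⁴ = 0.0159064 m⁴.
Centre of pressure: y_p = y_c + I_c/(y_c·A) = 4.59186 + 0.0159064/(4.59186 × 0.597985) = 4.59186 + 0.00579286 = 4.59765 m along the plane.
The resultant acts 0.261863 + 0.00579286 = 0.267656 m (along the plate) below the hinge at the top edge, so the moment about the hinge is M = F × 0.267656 = 31.4354 × 0.267656 = 8.41387 kN·m.

M ≈ 8.41 kN·m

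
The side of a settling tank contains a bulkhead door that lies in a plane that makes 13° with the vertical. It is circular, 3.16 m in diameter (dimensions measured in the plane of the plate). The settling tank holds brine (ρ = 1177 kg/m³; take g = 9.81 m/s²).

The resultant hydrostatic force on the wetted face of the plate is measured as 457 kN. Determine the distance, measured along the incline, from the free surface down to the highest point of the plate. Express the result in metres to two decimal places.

γ = ρg = 1177 × 9.81 / 1000 = 11.54637 kN/m³.
A = π(1.58)² = 7.84267 m².
From F = γ·h_c·A, the centroid depth is h_c = 457/(11.54637 × 7.84267) = 5.04669 m.
The plate makes 13° with the vertical, i.e. θ = 90° − 13° = 77° to the horizontal. Measuring y along the incline from the free-surface line, vertical depth h = y·sinθ with sinθ = 0.974370.
Along the incline, y_c = h_c/sinθ = 5.04669/0.974370 = 5.17944 m.
The centroid is at the centre, 1.58 m below the top of the plate, so the highest point sits at y_top = 5.17944 − 1.58 = 3.59944 m along the incline.

y_top ≈ 3.60 m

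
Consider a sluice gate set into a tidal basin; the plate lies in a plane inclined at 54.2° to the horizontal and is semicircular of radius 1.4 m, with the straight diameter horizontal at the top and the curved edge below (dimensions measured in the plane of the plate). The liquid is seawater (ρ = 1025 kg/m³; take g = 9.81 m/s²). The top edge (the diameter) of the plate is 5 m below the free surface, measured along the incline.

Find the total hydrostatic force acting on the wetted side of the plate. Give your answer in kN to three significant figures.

F ≈ 140 kN

γ = ρg = 1025 × 9.81 / 1000 = 10.05525 kN/m³.
Let θ = 54.2° be the plate's angle to the horizontal; measure y along the incline from where the plane meets the free surface. Vertical depth h = y·sinθ with sinθ = 0.811064.
The centroid of a semicircle lies 4r/(3π) = 0.594178 m from the diameter, here below the top edge, so y_c = 5 + 0.594178 = 5.59418 m and h_c = 5.59418 × 0.811064 = 4.53724 m.
A = πr²/2 = π × 1.4²/2 = 3.07876 m².
Resultant F = γ·h_c·A = 10.05525 × 4.53724 × 3.07876 = 140.463 kN.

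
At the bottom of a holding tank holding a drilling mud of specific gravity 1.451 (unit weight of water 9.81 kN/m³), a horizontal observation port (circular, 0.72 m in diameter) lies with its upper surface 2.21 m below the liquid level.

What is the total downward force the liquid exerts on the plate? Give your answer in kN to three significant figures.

F ≈ 12.8 kN

γ = 1.451 × 9.81 = 14.23431 kN/m³.
The plate is horizontal, so pressure is uniform at p = γ·h = 14.23431 × 2.21 = 31.4578 kN/m².
A = π(0.36)² = 0.40715 m².
F = p·A = 31.4578 × 0.40715 = 12.808 kN.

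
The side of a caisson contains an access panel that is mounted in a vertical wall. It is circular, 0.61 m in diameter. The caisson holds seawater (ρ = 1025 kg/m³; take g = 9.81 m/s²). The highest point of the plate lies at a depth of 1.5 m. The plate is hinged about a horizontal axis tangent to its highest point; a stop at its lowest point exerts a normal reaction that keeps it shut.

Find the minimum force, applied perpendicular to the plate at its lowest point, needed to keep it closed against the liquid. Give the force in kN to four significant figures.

γ = ρg = 1025 × 9.81 / 1000 = 10.05525 kN/m³.
The centroid is at the centre, 0.305 m below the top of the plate, so the centroid depth is h_c = 1.5 + 0.305 = 1.805 m.
A = π(0.305)² = 0.292247 m².
Resultant F = γ·h_c·A = 10.05525 × 1.805 × 0.292247 = 5.3042 kN.
I_c = πr⁴/4 = π × 0.305⁴/4 = 0.00679656 m⁴.
Centre of pressure: y_p = y_c + I_c/(y_c·A) = 1.805 + 0.00679656/(1.805 × 0.292247) = 1.805 + 0.0128843 = 1.81788 m along the plane.
The resultant acts 0.305 + 0.0128843 = 0.317884 m (along the plate) below the hinge at the top edge, so the moment about the hinge is M = F × 0.317884 = 5.3042 × 0.317884 = 1.68612 kN·m.
A normal force at the bottom, 0.61 m from the hinge, must supply this moment: P = 1.68612/0.61 = 2.76413 kN.

P ≈ 2.764 kN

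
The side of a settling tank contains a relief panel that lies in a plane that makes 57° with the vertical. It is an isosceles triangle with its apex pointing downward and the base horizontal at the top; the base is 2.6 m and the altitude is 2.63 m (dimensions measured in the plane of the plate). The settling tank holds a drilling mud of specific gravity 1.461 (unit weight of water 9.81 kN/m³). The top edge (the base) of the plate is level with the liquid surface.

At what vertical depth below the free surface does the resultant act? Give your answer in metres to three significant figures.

γ = 1.461 × 9.81 = 14.33241 kN/m³.
The plate makes 57° with the vertical, i.e. θ = 90° − 57° = 33° to the horizontal. Measuring y along the incline from the free-surface line, vertical depth h = y·sinθ with sinθ = 0.544639.
With the apex down, the centroid sits h/3 = 2.63/3 = 0.876667 m below the base (the top edge), so y_c = 0.876667 m and h_c = 0.876667 × 0.544639 = 0.477467 m.
A = ½ × 2.6 × 2.63 = 3.419 m².
Resultant F = γ·h_c·A = 14.33241 × 0.477467 × 3.419 = 23.3971 kN.
I_c = b·h³/36 = 2.6 × 2.63³/36 = 1.31383 m⁴.
Centre of pressure: y_p = y_c + I_c/(y_c·A) = 0.876667 + 1.31383/(0.876667 × 3.419) = 0.876667 + 0.438334 = 1.315 m along the plane.
Vertically, h_p = y_p·sinθ = 1.315 × 0.544639 = 0.7162 m.

h_p = 0.716 m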